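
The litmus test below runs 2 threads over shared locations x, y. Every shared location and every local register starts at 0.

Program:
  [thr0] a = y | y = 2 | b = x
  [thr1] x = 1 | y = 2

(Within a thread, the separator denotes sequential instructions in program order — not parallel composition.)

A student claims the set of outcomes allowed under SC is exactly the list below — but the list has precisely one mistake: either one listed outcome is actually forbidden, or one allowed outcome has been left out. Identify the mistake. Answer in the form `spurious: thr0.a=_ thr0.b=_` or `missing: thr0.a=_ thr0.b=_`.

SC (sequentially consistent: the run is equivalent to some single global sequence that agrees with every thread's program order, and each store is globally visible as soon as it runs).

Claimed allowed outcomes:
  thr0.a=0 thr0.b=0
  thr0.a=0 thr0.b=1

outcome vector order: (thr0.a,thr0.b)
SC (3): 00; 01; 21
SC∖claimed = {21}

missing: thr0.a=2 thr0.b=1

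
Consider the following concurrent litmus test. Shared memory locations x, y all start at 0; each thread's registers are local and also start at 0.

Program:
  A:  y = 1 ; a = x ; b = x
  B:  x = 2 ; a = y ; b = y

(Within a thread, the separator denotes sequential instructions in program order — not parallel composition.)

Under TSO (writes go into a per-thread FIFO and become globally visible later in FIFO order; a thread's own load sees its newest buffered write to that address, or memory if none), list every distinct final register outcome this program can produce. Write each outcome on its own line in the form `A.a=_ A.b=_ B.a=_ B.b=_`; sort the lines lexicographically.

outcome vector order: (A.a,A.b,B.a,B.b)
|TSO outcomes| = 9

A.a=0 A.b=0 B.a=0 B.b=0
A.a=0 A.b=0 B.a=0 B.b=1
A.a=0 A.b=0 B.a=1 B.b=1
A.a=0 A.b=2 B.a=0 B.b=0
A.a=0 A.b=2 B.a=0 B.b=1
A.a=0 A.b=2 B.a=1 B.b=1
A.a=2 A.b=2 B.a=0 B.b=0
A.a=2 A.b=2 B.a=0 B.b=1
A.a=2 A.b=2 B.a=1 B.b=1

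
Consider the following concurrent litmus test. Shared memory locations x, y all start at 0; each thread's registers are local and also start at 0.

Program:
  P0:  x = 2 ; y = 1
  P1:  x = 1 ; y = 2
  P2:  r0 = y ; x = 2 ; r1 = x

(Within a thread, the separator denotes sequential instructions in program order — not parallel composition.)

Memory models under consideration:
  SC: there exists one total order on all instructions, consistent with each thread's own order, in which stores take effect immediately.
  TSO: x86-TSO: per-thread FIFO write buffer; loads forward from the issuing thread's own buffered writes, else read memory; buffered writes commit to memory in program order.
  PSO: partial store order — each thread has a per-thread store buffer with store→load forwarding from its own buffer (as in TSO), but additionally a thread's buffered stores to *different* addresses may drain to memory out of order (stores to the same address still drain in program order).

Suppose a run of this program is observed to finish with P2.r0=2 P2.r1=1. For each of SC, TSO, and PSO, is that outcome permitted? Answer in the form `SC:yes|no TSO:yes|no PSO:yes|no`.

SC:no TSO:no PSO:yes

outcome vector order: (P2.r0,P2.r1)
[SC] allowed = {<0 1> <0 2> <1 1> <1 2> <2 2>}
[TSO] allowed = {<0 1> <0 2> <1 1> <1 2> <2 2>}
[PSO] allowed = {<0 1> <0 2> <1 1> <1 2> <2 1> <2 2>}
target <2 1> ∈ {PSO}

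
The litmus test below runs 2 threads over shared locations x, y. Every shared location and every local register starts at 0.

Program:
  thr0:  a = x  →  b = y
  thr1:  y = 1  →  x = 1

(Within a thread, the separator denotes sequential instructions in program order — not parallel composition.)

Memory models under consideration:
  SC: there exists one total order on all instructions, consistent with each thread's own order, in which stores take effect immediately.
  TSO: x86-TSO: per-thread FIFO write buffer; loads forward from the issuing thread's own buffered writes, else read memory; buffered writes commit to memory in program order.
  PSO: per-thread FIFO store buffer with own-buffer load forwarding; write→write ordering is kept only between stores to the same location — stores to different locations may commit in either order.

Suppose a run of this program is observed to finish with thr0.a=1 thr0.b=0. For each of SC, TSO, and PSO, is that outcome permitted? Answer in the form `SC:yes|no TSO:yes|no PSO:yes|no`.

SC:no TSO:no PSO:yes

outcome vector order: (thr0.a,thr0.b)
SC: 3 outcomes — {0/0; 0/1; 1/1}
TSO: 3 outcomes — {0/0; 0/1; 1/1}
PSO: 4 outcomes — {0/0; 0/1; 1/0; 1/1}
target 1/0 ∈ {PSO}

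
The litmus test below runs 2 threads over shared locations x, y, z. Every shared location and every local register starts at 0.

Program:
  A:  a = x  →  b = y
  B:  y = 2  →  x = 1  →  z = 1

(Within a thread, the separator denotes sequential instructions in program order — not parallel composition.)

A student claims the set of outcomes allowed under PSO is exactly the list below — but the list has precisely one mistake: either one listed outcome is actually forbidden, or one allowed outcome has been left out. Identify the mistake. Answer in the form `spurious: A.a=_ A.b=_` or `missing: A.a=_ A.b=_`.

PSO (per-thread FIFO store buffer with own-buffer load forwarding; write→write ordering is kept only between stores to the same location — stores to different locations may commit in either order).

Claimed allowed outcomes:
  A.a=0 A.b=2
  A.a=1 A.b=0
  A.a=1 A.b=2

outcome vector order: (A.a,A.b)
PSO: 4 outcomes — {0/0; 0/2; 1/0; 1/2}
PSO∖claimed = {0/0}

missing: A.a=0 A.b=0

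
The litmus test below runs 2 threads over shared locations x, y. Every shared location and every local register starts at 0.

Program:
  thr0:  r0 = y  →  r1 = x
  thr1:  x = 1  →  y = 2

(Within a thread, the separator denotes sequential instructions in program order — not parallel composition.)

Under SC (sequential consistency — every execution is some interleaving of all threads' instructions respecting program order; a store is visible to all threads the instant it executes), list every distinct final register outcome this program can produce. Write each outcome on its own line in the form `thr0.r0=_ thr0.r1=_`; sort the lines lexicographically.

thr0.r0=0 thr0.r1=0
thr0.r0=0 thr0.r1=1
thr0.r0=2 thr0.r1=1

outcome vector order: (thr0.r0,thr0.r1)
|SC outcomes| = 3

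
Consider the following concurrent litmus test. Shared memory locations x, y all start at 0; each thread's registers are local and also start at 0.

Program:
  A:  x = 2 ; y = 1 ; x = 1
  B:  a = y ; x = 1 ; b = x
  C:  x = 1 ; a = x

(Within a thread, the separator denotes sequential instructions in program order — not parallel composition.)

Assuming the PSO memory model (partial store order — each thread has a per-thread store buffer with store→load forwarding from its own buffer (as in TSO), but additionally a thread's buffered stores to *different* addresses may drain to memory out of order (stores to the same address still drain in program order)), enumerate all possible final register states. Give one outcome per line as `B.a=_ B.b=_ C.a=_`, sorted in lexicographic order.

outcome vector order: (B.a,B.b,C.a)
|PSO outcomes| = 8

B.a=0 B.b=1 C.a=1
B.a=0 B.b=1 C.a=2
B.a=0 B.b=2 C.a=1
B.a=0 B.b=2 C.a=2
B.a=1 B.b=1 C.a=1
B.a=1 B.b=1 C.a=2
B.a=1 B.b=2 C.a=1
B.a=1 B.b=2 C.a=2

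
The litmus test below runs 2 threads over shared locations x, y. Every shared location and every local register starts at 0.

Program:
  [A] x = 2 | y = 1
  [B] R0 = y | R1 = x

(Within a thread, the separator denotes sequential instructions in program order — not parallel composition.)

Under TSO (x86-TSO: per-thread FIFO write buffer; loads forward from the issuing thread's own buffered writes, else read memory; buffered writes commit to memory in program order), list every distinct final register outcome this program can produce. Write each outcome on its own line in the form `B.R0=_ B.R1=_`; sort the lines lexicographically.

outcome vector order: (B.R0,B.R1)
|TSO outcomes| = 3

B.R0=0 B.R1=0
B.R0=0 B.R1=2
B.R0=1 B.R1=2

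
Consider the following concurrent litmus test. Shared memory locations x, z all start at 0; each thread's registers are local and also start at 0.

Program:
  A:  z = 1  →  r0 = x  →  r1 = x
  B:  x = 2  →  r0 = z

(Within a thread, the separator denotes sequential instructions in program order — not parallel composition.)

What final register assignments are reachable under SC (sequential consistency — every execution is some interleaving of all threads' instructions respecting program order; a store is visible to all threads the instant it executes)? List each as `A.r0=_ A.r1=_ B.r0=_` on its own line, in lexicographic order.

A.r0=0 A.r1=0 B.r0=1
A.r0=0 A.r1=2 B.r0=1
A.r0=2 A.r1=2 B.r0=0
A.r0=2 A.r1=2 B.r0=1

outcome vector order: (A.r0,A.r1,B.r0)
|SC outcomes| = 4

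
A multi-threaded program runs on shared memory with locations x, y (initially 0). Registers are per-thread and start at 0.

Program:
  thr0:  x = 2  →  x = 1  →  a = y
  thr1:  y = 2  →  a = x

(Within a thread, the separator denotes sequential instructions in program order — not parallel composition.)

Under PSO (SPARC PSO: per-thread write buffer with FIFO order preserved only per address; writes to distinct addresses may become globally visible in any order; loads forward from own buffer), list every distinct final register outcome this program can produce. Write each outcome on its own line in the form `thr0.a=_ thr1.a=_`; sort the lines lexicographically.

thr0.a=0 thr1.a=0
thr0.a=0 thr1.a=1
thr0.a=0 thr1.a=2
thr0.a=2 thr1.a=0
thr0.a=2 thr1.a=1
thr0.a=2 thr1.a=2

outcome vector order: (thr0.a,thr1.a)
|PSO outcomes| = 6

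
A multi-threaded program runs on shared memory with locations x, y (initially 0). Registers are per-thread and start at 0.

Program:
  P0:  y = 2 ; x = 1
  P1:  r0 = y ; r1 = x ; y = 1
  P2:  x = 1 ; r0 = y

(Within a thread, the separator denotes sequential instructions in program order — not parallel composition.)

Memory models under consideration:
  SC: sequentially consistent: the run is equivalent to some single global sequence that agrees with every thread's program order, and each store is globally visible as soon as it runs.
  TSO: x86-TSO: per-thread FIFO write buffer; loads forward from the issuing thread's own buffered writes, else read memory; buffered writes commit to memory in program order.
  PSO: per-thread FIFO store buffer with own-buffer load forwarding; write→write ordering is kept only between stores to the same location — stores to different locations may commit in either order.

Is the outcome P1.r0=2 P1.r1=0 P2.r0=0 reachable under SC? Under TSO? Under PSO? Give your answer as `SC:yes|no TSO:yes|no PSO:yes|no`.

SC:no TSO:yes PSO:yes

outcome vector order: (P1.r0,P1.r1,P2.r0)
SC: 11 outcomes — {<0 0 0>, <0 0 1>, <0 0 2>, <0 1 0>, <0 1 1>, <0 1 2>, <2 0 1>, <2 0 2>, <2 1 0>, <2 1 1>, <2 1 2>}
TSO: 12 outcomes — {<0 0 0>, <0 0 1>, <0 0 2>, <0 1 0>, <0 1 1>, <0 1 2>, <2 0 0>, <2 0 1>, <2 0 2>, <2 1 0>, <2 1 1>, <2 1 2>}
PSO: 12 outcomes — {<0 0 0>, <0 0 1>, <0 0 2>, <0 1 0>, <0 1 1>, <0 1 2>, <2 0 0>, <2 0 1>, <2 0 2>, <2 1 0>, <2 1 1>, <2 1 2>}
target <2 0 0> ∈ {TSO,PSO}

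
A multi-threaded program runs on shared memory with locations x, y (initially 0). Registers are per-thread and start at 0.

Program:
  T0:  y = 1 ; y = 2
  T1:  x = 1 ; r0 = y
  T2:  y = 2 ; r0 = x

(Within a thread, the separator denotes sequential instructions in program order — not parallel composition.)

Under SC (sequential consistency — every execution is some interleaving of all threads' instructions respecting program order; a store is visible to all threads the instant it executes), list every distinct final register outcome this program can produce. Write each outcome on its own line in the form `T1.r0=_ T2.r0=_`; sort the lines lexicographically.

outcome vector order: (T1.r0,T2.r0)
|SC outcomes| = 5

T1.r0=0 T2.r0=1
T1.r0=1 T2.r0=0
T1.r0=1 T2.r0=1
T1.r0=2 T2.r0=0
T1.r0=2 T2.r0=1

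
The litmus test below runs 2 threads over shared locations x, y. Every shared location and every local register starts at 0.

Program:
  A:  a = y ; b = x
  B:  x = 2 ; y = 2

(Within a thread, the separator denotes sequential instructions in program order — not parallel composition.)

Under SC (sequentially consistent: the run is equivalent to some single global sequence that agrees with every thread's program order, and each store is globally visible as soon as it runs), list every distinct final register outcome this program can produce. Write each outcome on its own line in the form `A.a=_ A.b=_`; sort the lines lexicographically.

outcome vector order: (A.a,A.b)
|SC outcomes| = 3

A.a=0 A.b=0
A.a=0 A.b=2
A.a=2 A.b=2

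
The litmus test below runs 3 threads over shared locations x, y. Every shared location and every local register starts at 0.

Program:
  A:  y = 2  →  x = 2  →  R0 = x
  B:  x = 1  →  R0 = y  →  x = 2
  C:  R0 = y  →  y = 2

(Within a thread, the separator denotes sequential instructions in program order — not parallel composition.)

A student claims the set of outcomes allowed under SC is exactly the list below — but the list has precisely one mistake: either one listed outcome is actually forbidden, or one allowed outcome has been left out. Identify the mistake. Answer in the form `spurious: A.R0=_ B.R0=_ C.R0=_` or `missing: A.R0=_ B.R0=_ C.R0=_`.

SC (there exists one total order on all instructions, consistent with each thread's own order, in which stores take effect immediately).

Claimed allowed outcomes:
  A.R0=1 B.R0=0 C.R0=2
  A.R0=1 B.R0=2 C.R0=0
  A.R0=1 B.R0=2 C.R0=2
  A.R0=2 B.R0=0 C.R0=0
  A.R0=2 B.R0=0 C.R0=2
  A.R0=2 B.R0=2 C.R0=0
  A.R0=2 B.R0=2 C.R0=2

spurious: A.R0=1 B.R0=0 C.R0=2

outcome vector order: (A.R0,B.R0,C.R0)
SC: 6 outcomes — {(1,2,0) (1,2,2) (2,0,0) (2,0,2) (2,2,0) (2,2,2)}
claimed∖SC = {(1,0,2)}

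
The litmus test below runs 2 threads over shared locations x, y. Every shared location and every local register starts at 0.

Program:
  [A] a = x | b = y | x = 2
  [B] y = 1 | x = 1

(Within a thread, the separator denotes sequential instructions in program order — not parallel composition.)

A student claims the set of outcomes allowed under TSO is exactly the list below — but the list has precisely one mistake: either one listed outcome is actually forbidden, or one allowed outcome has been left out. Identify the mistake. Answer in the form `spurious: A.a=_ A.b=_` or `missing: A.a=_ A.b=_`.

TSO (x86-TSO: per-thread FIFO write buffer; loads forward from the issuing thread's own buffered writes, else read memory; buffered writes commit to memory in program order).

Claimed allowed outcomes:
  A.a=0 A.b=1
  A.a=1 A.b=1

missing: A.a=0 A.b=0

outcome vector order: (A.a,A.b)
TSO: 3 outcomes — {0/0, 0/1, 1/1}
TSO∖claimed = {0/0}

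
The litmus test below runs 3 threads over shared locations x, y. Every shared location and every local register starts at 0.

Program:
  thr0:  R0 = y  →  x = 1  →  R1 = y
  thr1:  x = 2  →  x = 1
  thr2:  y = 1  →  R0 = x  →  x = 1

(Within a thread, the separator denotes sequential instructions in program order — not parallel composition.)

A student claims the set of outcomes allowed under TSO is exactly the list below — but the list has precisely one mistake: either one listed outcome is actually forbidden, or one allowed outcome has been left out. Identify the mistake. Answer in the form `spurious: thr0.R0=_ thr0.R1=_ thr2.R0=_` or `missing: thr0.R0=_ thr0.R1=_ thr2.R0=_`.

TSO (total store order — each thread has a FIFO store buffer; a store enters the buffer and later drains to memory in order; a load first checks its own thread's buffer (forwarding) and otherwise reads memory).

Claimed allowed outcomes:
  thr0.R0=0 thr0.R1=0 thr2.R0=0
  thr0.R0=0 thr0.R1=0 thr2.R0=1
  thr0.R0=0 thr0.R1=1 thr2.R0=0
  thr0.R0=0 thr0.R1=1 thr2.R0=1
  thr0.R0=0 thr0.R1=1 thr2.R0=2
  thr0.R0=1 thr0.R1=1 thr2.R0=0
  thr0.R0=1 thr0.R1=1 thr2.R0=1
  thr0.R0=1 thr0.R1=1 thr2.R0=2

outcome vector order: (thr0.R0,thr0.R1,thr2.R0)
under TSO → <0 0 0>; <0 0 1>; <0 0 2>; <0 1 0>; <0 1 1>; <0 1 2>; <1 1 0>; <1 1 1>; <1 1 2>
TSO∖claimed = {<0 0 2>}

missing: thr0.R0=0 thr0.R1=0 thr2.R0=2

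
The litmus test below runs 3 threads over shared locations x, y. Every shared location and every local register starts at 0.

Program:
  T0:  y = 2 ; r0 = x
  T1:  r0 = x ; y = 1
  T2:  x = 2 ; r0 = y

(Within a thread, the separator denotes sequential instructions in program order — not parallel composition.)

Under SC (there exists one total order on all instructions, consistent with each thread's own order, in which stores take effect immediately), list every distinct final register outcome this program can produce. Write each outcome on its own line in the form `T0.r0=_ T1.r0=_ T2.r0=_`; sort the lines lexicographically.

T0.r0=0 T1.r0=0 T2.r0=1
T0.r0=0 T1.r0=0 T2.r0=2
T0.r0=0 T1.r0=2 T2.r0=1
T0.r0=0 T1.r0=2 T2.r0=2
T0.r0=2 T1.r0=0 T2.r0=0
T0.r0=2 T1.r0=0 T2.r0=1
T0.r0=2 T1.r0=0 T2.r0=2
T0.r0=2 T1.r0=2 T2.r0=0
T0.r0=2 T1.r0=2 T2.r0=1
T0.r0=2 T1.r0=2 T2.r0=2

outcome vector order: (T0.r0,T1.r0,T2.r0)
|SC outcomes| = 10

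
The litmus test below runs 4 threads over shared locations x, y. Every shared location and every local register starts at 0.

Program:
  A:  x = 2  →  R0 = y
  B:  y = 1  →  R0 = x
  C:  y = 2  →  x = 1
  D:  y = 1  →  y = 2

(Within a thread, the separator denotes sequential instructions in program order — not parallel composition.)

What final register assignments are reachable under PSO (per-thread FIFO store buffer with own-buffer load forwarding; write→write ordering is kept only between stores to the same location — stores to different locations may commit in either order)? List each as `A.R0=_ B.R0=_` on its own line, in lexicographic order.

A.R0=0 B.R0=0
A.R0=0 B.R0=1
A.R0=0 B.R0=2
A.R0=1 B.R0=0
A.R0=1 B.R0=1
A.R0=1 B.R0=2
A.R0=2 B.R0=0
A.R0=2 B.R0=1
A.R0=2 B.R0=2

outcome vector order: (A.R0,B.R0)
|PSO outcomes| = 9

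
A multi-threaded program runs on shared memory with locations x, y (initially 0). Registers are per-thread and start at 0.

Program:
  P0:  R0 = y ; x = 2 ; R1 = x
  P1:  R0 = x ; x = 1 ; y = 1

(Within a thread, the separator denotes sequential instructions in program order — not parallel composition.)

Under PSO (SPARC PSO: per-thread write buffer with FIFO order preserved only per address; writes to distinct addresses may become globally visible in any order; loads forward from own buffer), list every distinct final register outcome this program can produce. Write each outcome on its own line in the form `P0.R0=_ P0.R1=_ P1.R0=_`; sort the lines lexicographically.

P0.R0=0 P0.R1=1 P1.R0=0
P0.R0=0 P0.R1=1 P1.R0=2
P0.R0=0 P0.R1=2 P1.R0=0
P0.R0=0 P0.R1=2 P1.R0=2
P0.R0=1 P0.R1=1 P1.R0=0
P0.R0=1 P0.R1=2 P1.R0=0

outcome vector order: (P0.R0,P0.R1,P1.R0)
|PSO outcomes| = 6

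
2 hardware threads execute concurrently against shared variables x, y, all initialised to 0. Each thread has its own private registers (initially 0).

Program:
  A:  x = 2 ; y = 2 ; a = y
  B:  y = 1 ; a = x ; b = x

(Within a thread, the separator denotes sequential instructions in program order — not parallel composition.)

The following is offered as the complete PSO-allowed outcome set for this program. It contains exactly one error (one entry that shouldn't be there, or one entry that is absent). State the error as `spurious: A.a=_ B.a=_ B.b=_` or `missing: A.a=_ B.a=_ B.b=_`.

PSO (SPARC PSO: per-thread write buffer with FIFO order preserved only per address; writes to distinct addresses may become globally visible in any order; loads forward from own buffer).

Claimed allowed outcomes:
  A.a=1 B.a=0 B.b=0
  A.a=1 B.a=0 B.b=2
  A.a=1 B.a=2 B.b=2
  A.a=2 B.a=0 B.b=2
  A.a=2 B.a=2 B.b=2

outcome vector order: (A.a,B.a,B.b)
under PSO → 100, 102, 122, 200, 202, 222
PSO∖claimed = {200}

missing: A.a=2 B.a=0 B.b=0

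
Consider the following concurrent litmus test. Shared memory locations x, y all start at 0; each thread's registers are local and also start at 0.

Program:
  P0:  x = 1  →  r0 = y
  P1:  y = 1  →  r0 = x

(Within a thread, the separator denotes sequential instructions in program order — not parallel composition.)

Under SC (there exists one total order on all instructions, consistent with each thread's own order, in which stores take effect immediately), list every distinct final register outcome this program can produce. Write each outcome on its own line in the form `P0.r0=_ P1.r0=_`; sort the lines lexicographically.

P0.r0=0 P1.r0=1
P0.r0=1 P1.r0=0
P0.r0=1 P1.r0=1

outcome vector order: (P0.r0,P1.r0)
|SC outcomes| = 3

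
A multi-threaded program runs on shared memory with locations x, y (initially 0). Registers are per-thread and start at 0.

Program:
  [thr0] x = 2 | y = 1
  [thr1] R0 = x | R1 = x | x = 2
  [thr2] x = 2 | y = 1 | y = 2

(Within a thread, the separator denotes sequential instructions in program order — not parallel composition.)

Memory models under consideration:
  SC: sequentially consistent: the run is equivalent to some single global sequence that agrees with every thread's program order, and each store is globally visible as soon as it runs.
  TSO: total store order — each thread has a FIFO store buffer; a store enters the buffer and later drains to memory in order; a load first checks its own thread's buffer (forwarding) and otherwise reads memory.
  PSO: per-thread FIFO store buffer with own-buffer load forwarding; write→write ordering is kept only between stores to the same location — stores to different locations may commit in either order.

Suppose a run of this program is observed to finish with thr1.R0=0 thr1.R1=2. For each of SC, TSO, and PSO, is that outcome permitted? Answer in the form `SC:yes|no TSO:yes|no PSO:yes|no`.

SC:yes TSO:yes PSO:yes

outcome vector order: (thr1.R0,thr1.R1)
SC: 3 outcomes — {<0 0>, <0 2>, <2 2>}
TSO: 3 outcomes — {<0 0>, <0 2>, <2 2>}
PSO: 3 outcomes — {<0 0>, <0 2>, <2 2>}
target <0 2> ∈ {SC,TSO,PSO}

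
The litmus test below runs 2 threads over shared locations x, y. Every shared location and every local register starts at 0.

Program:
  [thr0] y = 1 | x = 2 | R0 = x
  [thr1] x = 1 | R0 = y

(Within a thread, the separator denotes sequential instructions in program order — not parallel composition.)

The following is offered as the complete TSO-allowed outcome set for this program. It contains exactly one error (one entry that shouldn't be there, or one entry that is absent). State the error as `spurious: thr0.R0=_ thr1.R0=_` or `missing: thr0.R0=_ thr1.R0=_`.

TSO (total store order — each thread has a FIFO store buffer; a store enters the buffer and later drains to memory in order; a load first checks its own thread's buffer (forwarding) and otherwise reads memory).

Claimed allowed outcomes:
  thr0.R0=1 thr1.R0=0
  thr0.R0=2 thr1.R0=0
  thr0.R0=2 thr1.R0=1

missing: thr0.R0=1 thr1.R0=1

outcome vector order: (thr0.R0,thr1.R0)
[TSO] allowed = {<1 0>; <1 1>; <2 0>; <2 1>}
TSO∖claimed = {<1 1>}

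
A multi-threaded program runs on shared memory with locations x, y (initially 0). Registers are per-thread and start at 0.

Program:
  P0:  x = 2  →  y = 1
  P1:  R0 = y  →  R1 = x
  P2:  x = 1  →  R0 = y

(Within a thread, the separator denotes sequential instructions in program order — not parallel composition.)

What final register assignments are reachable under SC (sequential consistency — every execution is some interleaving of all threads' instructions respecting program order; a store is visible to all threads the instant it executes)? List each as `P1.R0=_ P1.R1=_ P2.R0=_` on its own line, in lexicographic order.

P1.R0=0 P1.R1=0 P2.R0=0
P1.R0=0 P1.R1=0 P2.R0=1
P1.R0=0 P1.R1=1 P2.R0=0
P1.R0=0 P1.R1=1 P2.R0=1
P1.R0=0 P1.R1=2 P2.R0=0
P1.R0=0 P1.R1=2 P2.R0=1
P1.R0=1 P1.R1=1 P2.R0=0
P1.R0=1 P1.R1=1 P2.R0=1
P1.R0=1 P1.R1=2 P2.R0=0
P1.R0=1 P1.R1=2 P2.R0=1

outcome vector order: (P1.R0,P1.R1,P2.R0)
|SC outcomes| = 10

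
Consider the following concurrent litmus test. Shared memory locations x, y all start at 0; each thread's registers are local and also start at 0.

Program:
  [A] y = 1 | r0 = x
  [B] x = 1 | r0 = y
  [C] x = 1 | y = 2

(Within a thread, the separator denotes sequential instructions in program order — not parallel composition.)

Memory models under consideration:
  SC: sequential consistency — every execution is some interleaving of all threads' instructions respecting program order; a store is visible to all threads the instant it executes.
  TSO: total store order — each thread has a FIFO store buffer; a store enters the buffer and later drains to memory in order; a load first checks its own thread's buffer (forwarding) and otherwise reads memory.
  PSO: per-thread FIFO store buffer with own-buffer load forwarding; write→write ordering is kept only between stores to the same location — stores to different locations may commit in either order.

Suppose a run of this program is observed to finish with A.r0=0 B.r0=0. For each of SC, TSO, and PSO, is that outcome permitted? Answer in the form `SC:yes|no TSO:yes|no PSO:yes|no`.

SC:no TSO:yes PSO:yes

outcome vector order: (A.r0,B.r0)
[SC] allowed = {<0 1>; <0 2>; <1 0>; <1 1>; <1 2>}
[TSO] allowed = {<0 0>; <0 1>; <0 2>; <1 0>; <1 1>; <1 2>}
[PSO] allowed = {<0 0>; <0 1>; <0 2>; <1 0>; <1 1>; <1 2>}
target <0 0> ∈ {TSO,PSO}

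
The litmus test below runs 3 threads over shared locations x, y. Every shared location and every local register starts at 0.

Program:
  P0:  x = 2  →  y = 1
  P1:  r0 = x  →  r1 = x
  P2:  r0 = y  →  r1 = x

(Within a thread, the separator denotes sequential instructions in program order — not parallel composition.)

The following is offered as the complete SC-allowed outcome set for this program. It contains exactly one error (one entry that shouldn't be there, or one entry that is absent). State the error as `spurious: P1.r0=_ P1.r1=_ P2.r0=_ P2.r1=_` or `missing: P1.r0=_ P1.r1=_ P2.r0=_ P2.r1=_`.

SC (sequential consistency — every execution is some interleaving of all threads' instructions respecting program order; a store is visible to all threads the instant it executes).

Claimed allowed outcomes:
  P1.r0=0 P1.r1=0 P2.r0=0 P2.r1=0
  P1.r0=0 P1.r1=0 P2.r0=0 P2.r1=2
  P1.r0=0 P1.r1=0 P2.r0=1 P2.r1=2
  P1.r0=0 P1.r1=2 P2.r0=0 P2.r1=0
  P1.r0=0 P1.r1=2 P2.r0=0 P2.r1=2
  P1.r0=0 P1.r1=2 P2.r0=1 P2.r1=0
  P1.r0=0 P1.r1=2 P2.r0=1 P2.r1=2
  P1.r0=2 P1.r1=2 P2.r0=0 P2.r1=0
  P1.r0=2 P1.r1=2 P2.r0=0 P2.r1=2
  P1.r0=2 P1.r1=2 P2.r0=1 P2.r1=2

outcome vector order: (P1.r0,P1.r1,P2.r0,P2.r1)
SC (9): 0/0/0/0, 0/0/0/2, 0/0/1/2, 0/2/0/0, 0/2/0/2, 0/2/1/2, 2/2/0/0, 2/2/0/2, 2/2/1/2
claimed∖SC = {0/2/1/0}

spurious: P1.r0=0 P1.r1=2 P2.r0=1 P2.r1=0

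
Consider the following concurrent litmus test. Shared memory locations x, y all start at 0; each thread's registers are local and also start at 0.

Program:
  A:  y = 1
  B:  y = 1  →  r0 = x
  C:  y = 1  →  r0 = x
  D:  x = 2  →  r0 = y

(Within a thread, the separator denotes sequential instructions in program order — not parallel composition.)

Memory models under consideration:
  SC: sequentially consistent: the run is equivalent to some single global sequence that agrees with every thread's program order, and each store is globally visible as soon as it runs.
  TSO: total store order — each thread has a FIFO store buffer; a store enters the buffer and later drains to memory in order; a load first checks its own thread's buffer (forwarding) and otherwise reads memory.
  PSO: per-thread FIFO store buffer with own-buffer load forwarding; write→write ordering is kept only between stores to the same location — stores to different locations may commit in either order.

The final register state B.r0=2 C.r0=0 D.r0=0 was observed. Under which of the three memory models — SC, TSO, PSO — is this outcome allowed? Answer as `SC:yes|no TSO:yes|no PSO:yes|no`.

SC:no TSO:yes PSO:yes

outcome vector order: (B.r0,C.r0,D.r0)
SC: 5 outcomes — {0/0/1; 0/2/1; 2/0/1; 2/2/0; 2/2/1}
TSO: 8 outcomes — {0/0/0; 0/0/1; 0/2/0; 0/2/1; 2/0/0; 2/0/1; 2/2/0; 2/2/1}
PSO: 8 outcomes — {0/0/0; 0/0/1; 0/2/0; 0/2/1; 2/0/0; 2/0/1; 2/2/0; 2/2/1}
target 2/0/0 ∈ {TSO,PSO}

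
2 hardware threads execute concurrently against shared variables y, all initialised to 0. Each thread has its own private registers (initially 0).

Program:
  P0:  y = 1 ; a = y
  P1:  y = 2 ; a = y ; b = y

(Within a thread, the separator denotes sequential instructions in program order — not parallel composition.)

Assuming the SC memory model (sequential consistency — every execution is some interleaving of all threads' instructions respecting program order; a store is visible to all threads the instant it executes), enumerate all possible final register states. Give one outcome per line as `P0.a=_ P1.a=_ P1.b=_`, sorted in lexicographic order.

P0.a=1 P1.a=1 P1.b=1
P0.a=1 P1.a=2 P1.b=1
P0.a=1 P1.a=2 P1.b=2
P0.a=2 P1.a=2 P1.b=2

outcome vector order: (P0.a,P1.a,P1.b)
|SC outcomes| = 4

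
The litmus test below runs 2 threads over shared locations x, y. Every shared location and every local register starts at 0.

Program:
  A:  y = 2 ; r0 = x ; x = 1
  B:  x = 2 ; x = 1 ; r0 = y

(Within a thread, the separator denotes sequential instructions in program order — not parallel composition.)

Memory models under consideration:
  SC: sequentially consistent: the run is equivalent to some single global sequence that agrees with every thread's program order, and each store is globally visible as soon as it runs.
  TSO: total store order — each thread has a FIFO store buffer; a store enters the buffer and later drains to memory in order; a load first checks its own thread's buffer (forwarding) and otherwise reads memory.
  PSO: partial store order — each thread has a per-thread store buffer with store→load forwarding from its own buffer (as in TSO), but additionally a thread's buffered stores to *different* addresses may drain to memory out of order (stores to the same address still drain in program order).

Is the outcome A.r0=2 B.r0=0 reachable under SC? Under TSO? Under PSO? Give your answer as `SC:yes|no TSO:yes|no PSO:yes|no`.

outcome vector order: (A.r0,B.r0)
under SC → 0/2 1/0 1/2 2/2
under TSO → 0/0 0/2 1/0 1/2 2/0 2/2
under PSO → 0/0 0/2 1/0 1/2 2/0 2/2
target 2/0 ∈ {TSO,PSO}

SC:no TSO:yes PSO:yes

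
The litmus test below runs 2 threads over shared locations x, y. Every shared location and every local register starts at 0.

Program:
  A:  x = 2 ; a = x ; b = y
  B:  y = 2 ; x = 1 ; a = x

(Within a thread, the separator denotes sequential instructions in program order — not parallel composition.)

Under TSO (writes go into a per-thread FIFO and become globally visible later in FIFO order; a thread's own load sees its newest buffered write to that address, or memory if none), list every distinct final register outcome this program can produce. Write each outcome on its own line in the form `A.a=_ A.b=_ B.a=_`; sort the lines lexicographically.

A.a=1 A.b=2 B.a=1
A.a=2 A.b=0 B.a=1
A.a=2 A.b=0 B.a=2
A.a=2 A.b=2 B.a=1
A.a=2 A.b=2 B.a=2

outcome vector order: (A.a,A.b,B.a)
|TSO outcomes| = 5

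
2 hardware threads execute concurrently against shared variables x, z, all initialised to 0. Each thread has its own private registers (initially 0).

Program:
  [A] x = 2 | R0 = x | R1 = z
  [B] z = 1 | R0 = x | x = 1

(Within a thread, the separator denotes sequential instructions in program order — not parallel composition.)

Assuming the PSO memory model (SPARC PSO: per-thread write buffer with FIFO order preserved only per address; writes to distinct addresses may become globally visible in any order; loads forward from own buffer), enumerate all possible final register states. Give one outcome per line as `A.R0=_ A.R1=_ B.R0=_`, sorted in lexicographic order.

outcome vector order: (A.R0,A.R1,B.R0)
|PSO outcomes| = 8

A.R0=1 A.R1=0 B.R0=0
A.R0=1 A.R1=0 B.R0=2
A.R0=1 A.R1=1 B.R0=0
A.R0=1 A.R1=1 B.R0=2
A.R0=2 A.R1=0 B.R0=0
A.R0=2 A.R1=0 B.R0=2
A.R0=2 A.R1=1 B.R0=0
A.R0=2 A.R1=1 B.R0=2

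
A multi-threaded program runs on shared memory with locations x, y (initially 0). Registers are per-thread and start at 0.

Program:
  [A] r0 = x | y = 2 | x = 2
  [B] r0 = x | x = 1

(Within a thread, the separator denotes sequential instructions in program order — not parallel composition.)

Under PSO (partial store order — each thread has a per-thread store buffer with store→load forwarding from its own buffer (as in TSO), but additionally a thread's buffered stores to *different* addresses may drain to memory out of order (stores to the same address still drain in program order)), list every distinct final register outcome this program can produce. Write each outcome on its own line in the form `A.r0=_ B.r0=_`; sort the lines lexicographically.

outcome vector order: (A.r0,B.r0)
|PSO outcomes| = 3

A.r0=0 B.r0=0
A.r0=0 B.r0=2
A.r0=1 B.r0=0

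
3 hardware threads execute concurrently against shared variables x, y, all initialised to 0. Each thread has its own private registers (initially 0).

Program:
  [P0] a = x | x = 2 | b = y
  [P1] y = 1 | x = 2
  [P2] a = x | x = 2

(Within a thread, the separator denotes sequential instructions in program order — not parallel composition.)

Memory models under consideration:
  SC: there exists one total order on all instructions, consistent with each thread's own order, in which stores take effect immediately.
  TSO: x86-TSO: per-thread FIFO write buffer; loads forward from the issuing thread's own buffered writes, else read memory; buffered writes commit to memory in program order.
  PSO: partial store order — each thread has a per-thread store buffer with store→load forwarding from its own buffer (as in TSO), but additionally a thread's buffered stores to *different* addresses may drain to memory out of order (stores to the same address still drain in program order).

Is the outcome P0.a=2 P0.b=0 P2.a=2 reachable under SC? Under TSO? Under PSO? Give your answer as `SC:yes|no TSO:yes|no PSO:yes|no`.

SC:no TSO:no PSO:yes

outcome vector order: (P0.a,P0.b,P2.a)
SC (7): (0,0,0), (0,0,2), (0,1,0), (0,1,2), (2,0,0), (2,1,0), (2,1,2)
TSO (7): (0,0,0), (0,0,2), (0,1,0), (0,1,2), (2,0,0), (2,1,0), (2,1,2)
PSO (8): (0,0,0), (0,0,2), (0,1,0), (0,1,2), (2,0,0), (2,0,2), (2,1,0), (2,1,2)
target (2,0,2) ∈ {PSO}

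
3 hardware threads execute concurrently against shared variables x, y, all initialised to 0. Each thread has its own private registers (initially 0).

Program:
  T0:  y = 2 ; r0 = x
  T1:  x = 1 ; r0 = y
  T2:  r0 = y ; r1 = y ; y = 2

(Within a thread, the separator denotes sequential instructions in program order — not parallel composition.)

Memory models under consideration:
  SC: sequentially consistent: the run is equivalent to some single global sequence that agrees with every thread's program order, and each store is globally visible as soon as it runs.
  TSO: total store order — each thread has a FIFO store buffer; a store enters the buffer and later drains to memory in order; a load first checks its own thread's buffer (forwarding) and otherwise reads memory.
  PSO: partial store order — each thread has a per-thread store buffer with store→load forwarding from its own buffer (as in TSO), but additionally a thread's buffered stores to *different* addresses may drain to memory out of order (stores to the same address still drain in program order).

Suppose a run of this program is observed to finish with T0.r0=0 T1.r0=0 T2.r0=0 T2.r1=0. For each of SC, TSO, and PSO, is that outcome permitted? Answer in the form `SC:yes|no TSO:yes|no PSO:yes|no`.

SC:no TSO:yes PSO:yes

outcome vector order: (T0.r0,T1.r0,T2.r0,T2.r1)
SC (9): <0 2 0 0>; <0 2 0 2>; <0 2 2 2>; <1 0 0 0>; <1 0 0 2>; <1 0 2 2>; <1 2 0 0>; <1 2 0 2>; <1 2 2 2>
TSO (12): <0 0 0 0>; <0 0 0 2>; <0 0 2 2>; <0 2 0 0>; <0 2 0 2>; <0 2 2 2>; <1 0 0 0>; <1 0 0 2>; <1 0 2 2>; <1 2 0 0>; <1 2 0 2>; <1 2 2 2>
PSO (12): <0 0 0 0>; <0 0 0 2>; <0 0 2 2>; <0 2 0 0>; <0 2 0 2>; <0 2 2 2>; <1 0 0 0>; <1 0 0 2>; <1 0 2 2>; <1 2 0 0>; <1 2 0 2>; <1 2 2 2>
target <0 0 0 0> ∈ {TSO,PSO}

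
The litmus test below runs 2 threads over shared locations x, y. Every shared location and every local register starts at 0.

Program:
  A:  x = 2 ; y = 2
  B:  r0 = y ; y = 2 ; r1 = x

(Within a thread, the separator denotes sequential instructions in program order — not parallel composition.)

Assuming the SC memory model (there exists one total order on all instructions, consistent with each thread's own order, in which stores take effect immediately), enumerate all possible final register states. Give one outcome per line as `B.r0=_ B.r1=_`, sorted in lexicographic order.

B.r0=0 B.r1=0
B.r0=0 B.r1=2
B.r0=2 B.r1=2

outcome vector order: (B.r0,B.r1)
|SC outcomes| = 3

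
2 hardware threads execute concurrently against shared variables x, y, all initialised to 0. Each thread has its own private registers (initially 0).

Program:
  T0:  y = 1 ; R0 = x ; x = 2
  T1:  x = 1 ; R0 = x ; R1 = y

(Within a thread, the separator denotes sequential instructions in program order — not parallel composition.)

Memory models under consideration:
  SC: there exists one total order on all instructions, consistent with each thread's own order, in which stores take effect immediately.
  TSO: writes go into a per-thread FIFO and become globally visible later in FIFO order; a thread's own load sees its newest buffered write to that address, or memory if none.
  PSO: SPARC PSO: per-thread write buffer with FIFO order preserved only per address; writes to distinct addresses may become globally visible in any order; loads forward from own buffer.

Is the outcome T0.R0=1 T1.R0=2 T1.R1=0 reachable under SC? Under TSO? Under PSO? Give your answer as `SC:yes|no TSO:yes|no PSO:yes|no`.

SC:no TSO:no PSO:yes

outcome vector order: (T0.R0,T1.R0,T1.R1)
SC (5): 0/1/1 0/2/1 1/1/0 1/1/1 1/2/1
TSO (6): 0/1/0 0/1/1 0/2/1 1/1/0 1/1/1 1/2/1
PSO (8): 0/1/0 0/1/1 0/2/0 0/2/1 1/1/0 1/1/1 1/2/0 1/2/1
target 1/2/0 ∈ {PSO}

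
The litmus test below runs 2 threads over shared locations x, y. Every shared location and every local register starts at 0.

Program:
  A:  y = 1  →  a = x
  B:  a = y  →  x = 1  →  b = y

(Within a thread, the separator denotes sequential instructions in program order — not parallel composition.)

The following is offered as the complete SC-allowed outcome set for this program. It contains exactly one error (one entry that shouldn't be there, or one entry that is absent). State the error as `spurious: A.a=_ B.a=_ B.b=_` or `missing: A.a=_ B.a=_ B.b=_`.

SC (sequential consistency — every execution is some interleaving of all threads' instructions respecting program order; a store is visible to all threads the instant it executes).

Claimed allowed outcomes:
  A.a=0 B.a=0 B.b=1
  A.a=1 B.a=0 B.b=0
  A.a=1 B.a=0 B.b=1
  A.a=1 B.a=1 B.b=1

missing: A.a=0 B.a=1 B.b=1

outcome vector order: (A.a,B.a,B.b)
[SC] allowed = {(0,0,1) (0,1,1) (1,0,0) (1,0,1) (1,1,1)}
SC∖claimed = {(0,1,1)}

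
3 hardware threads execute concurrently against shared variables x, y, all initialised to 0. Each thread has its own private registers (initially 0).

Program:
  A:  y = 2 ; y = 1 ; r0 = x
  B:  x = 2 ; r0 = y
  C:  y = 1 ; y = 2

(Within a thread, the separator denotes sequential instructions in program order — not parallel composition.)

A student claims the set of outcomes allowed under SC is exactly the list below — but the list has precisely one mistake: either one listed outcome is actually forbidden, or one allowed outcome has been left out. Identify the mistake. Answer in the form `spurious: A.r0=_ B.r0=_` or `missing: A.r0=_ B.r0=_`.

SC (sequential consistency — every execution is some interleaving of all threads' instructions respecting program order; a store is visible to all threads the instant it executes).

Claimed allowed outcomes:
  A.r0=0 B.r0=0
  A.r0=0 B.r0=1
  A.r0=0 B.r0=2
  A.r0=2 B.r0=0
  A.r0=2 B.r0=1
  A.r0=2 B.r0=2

spurious: A.r0=0 B.r0=0

outcome vector order: (A.r0,B.r0)
[SC] allowed = {(0,1), (0,2), (2,0), (2,1), (2,2)}
claimed∖SC = {(0,0)}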